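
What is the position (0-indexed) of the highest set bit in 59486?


0b1110100001011110. Highest set bit at position 15

15


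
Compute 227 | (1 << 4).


227 | (1 << 4) = 227 | 16 = 243

243


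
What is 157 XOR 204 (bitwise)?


0b10011101 ^ 0b11001100 = 0b1010001 = 81

81


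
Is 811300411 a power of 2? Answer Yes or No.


0b110000010110110111011000111011. Multiple bits set => No

No


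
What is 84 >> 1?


0b1010100 >> 1 = 0b101010 = 42

42


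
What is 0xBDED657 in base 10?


BDED657 hex = 199153239 decimal

199153239


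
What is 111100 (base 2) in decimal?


111100 in decimal = 60

60


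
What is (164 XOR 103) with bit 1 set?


Step 1: 164 ^ 103 = 195
Step 2: 195 | (1 << 1) = 195 | 2 = 195

195


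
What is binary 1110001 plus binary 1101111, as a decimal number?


1110001 + 1101111 = 11100000 = 224

224


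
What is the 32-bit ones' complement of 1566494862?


1566494862 ^ 4294967295 = 2728472433

2728472433


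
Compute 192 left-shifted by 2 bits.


0b11000000 << 2 = 0b1100000000 = 768

768


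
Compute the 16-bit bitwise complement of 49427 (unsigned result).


~0b1100000100010011 = 0b11111011101100 = 16108 (16-bit unsigned)

16108


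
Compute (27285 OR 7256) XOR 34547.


Step 1: 27285 | 7256 = 32477
Step 2: 32477 ^ 34547 = 63534

63534


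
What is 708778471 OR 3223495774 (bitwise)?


0b101010001111110001100111100111 | 0b11000000001000101010010001011110 = 0b11101010001111111011110111111111 = 3930045951

3930045951


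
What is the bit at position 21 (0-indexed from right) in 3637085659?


0b11011000110010011000010111011011, position 21 = 0

0


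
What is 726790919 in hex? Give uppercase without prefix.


726790919 = 2B51F307 hex

2B51F307


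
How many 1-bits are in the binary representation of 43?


0b101011 has 4 set bits

4


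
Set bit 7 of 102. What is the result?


102 | (1 << 7) = 102 | 128 = 230

230


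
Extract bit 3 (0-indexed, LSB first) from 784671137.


0b101110110001010010000110100001, position 3 = 0

0


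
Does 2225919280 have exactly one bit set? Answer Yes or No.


0b10000100101011001101010100110000. Multiple bits set => No

No


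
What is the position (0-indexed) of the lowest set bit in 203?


0b11001011. Lowest set bit at position 0

0


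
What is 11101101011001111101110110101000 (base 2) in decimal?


11101101011001111101110110101000 in decimal = 3983007144

3983007144


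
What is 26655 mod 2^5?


26655 & 31 = 31

31


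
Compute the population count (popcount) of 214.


0b11010110 has 5 set bits

5


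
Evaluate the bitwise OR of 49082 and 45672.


0b1011111110111010 | 0b1011001001101000 = 0b1011111111111010 = 49146

49146


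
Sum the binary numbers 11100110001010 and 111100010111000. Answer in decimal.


11100110001010 + 111100010111000 = 1011001001000010 = 45634

45634


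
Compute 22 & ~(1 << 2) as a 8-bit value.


22 & ~(1 << 2) = 18

18


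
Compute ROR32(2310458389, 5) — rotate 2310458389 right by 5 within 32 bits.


Rotate 0b10001001101101101100110000010101 right by 5 (32-bit) = 0b10101100010011011011011001100000 = 2890774112

2890774112


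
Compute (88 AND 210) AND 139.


Step 1: 88 & 210 = 80
Step 2: 80 & 139 = 0

0


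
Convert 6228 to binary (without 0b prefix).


6228 = 1100001010100 in binary

1100001010100


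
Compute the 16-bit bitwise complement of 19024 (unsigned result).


~0b100101001010000 = 0b1011010110101111 = 46511 (16-bit unsigned)

46511


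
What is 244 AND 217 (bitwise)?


0b11110100 & 0b11011001 = 0b11010000 = 208

208


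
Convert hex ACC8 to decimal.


ACC8 hex = 44232 decimal

44232


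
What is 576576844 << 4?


0b100010010111011101110101001100 << 4 = 0b1000100101110111011101010011000000 = 9225229504

9225229504


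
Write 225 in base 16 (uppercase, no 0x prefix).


225 = E1 hex

E1


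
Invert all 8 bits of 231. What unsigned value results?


231 ^ 255 = 24

24


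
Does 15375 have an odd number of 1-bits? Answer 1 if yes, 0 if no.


0b11110000001111 has 8 ones => parity 0

0


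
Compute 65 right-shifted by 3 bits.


0b1000001 >> 3 = 0b1000 = 8

8


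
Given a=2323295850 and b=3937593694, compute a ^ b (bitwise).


2323295850 ^ 3937593694 = 1623738164

1623738164


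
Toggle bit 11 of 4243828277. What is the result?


4243828277 ^ (1 << 11) = 4243828277 ^ 2048 = 4243826229

4243826229


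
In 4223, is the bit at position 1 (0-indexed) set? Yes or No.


0b1000001111111, bit 1 = 1. Yes

Yes


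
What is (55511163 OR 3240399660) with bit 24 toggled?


Step 1: 55511163 | 3240399660 = 3278871423
Step 2: 3278871423 ^ (1 << 24) = 3278871423 ^ 16777216 = 3262094207

3262094207


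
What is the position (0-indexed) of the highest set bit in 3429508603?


0b11001100011010100010010111111011. Highest set bit at position 31

31


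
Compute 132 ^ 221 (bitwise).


0b10000100 ^ 0b11011101 = 0b1011001 = 89

89


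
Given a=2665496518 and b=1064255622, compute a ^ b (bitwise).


2665496518 ^ 1064255622 = 2710536000

2710536000


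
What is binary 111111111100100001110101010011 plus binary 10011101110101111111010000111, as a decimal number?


111111111100100001110101010011 + 10011101110101111111010000111 = 1010011101011010001101111011010 = 1403853786

1403853786


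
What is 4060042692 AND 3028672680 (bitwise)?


0b11110001111111110101010111000100 & 0b10110100100001011110000010101000 = 0b10110000100001010100000010000000 = 2961522816

2961522816


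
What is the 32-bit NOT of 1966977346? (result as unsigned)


~0b1110101001111011011000101000010 = 0b10001010110000100100111010111101 = 2327989949 (32-bit unsigned)

2327989949


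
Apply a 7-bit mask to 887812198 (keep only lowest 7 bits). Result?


887812198 & 127 = 102

102


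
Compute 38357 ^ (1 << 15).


38357 ^ (1 << 15) = 38357 ^ 32768 = 5589

5589


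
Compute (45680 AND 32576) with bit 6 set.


Step 1: 45680 & 32576 = 12864
Step 2: 12864 | (1 << 6) = 12864 | 64 = 12864

12864


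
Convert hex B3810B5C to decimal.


B3810B5C hex = 3011578716 decimal

3011578716


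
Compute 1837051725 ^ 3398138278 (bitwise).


0b1101101011111110010111101001101 ^ 0b11001010100010110111100110100110 = 0b10100111111101000101011011101011 = 2817808107

2817808107


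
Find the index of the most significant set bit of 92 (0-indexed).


0b1011100. Highest set bit at position 6

6


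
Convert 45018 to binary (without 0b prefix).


45018 = 1010111111011010 in binary

1010111111011010


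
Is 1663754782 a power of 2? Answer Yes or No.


0b1100011001010101110001000011110. Multiple bits set => No

No


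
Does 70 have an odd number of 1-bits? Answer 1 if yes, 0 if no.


0b1000110 has 3 ones => parity 1

1


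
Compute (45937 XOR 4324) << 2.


Step 1: 45937 ^ 4324 = 41877
Step 2: 41877 << 2 = 167508

167508


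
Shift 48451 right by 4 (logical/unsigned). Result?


0b1011110101000011 >> 4 = 0b101111010100 = 3028

3028


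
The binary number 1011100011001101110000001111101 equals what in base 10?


1011100011001101110000001111101 in decimal = 1550246013

1550246013


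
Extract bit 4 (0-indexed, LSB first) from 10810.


0b10101000111010, position 4 = 1

1


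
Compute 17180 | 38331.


0b100001100011100 | 0b1001010110111011 = 0b1101011110111111 = 55231

55231


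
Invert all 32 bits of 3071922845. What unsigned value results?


3071922845 ^ 4294967295 = 1223044450

1223044450


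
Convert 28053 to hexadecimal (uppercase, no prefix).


28053 = 6D95 hex

6D95


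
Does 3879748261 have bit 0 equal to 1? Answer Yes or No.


0b11100111010000000100001010100101, bit 0 = 1. Yes

Yes


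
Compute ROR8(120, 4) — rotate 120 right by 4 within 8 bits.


Rotate 0b1111000 right by 4 (8-bit) = 0b10000111 = 135

135


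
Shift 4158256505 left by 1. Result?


0b11110111110110011111010101111001 << 1 = 0b111101111101100111110101011110010 = 8316513010

8316513010


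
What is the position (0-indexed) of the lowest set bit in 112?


0b1110000. Lowest set bit at position 4

4


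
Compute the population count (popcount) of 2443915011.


0b10010001101010110010111100000011 has 15 set bits

15


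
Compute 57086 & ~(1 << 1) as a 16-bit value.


57086 & ~(1 << 1) = 57084

57084


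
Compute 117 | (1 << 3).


117 | (1 << 3) = 117 | 8 = 125

125


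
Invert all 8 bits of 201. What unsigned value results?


201 ^ 255 = 54

54


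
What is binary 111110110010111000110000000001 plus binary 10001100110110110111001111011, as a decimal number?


111110110010111000110000000001 + 10001100110110110111001111011 = 1010000011001101111101001111100 = 1348926076

1348926076


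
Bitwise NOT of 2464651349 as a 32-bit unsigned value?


~0b10010010111001111001100001010101 = 0b1101101000110000110011110101010 = 1830315946 (32-bit unsigned)

1830315946


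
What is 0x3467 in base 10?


3467 hex = 13415 decimal

13415


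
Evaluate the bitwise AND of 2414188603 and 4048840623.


0b10001111111001011001100000111011 & 0b11110001010101000110011110101111 = 0b10000001010001000000000000101011 = 2168717355

2168717355


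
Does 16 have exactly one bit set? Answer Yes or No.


0b10000. Only one bit set => Yes

Yes


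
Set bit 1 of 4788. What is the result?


4788 | (1 << 1) = 4788 | 2 = 4790

4790


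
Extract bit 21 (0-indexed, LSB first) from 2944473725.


0b10101111100000010001101001111101, position 21 = 0

0


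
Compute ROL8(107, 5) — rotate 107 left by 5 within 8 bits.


Rotate 0b1101011 left by 5 (8-bit) = 0b1101101 = 109

109


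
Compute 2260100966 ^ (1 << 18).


2260100966 ^ (1 << 18) = 2260100966 ^ 262144 = 2259838822

2259838822


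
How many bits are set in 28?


0b11100 has 3 set bits

3


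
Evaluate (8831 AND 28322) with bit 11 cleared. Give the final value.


Step 1: 8831 & 28322 = 8738
Step 2: 8738 & ~(1 << 11) = 8738

8738


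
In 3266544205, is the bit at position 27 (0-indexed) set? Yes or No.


0b11000010101100111000001001001101, bit 27 = 0. No

No


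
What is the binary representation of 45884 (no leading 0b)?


45884 = 1011001100111100 in binary

1011001100111100


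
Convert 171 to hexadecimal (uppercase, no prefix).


171 = AB hex

AB


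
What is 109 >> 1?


0b1101101 >> 1 = 0b110110 = 54

54


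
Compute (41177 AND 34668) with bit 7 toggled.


Step 1: 41177 & 34668 = 32840
Step 2: 32840 ^ (1 << 7) = 32840 ^ 128 = 32968

32968


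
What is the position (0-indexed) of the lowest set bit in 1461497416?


0b1010111000111001010111001001000. Lowest set bit at position 3

3


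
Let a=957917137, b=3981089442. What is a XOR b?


957917137 ^ 3981089442 = 3562159475

3562159475


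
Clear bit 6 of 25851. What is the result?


25851 & ~(1 << 6) = 25787

25787


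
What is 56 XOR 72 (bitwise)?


0b111000 ^ 0b1001000 = 0b1110000 = 112

112


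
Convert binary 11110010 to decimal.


11110010 in decimal = 242

242


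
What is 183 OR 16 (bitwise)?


0b10110111 | 0b10000 = 0b10110111 = 183

183


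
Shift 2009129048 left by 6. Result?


0b1110111110000001110000001011000 << 6 = 0b1110111110000001110000001011000000000 = 128584259072

128584259072


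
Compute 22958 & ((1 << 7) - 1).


22958 & 127 = 46

46


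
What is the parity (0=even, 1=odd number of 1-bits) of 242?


0b11110010 has 5 ones => parity 1

1


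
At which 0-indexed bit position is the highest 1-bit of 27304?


0b110101010101000. Highest set bit at position 14

14


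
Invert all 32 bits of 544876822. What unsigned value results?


544876822 ^ 4294967295 = 3750090473

3750090473


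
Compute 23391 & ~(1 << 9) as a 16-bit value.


23391 & ~(1 << 9) = 22879

22879


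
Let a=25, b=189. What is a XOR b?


25 ^ 189 = 164

164


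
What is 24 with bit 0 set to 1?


24 | (1 << 0) = 24 | 1 = 25

25


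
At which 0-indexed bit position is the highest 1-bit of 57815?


0b1110000111010111. Highest set bit at position 15

15


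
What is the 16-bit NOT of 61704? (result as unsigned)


~0b1111000100001000 = 0b111011110111 = 3831 (16-bit unsigned)

3831


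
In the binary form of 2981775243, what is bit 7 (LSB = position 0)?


0b10110001101110100100011110001011, position 7 = 1

1


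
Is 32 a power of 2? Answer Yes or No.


0b100000. Only one bit set => Yes

Yes


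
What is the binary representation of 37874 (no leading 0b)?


37874 = 1001001111110010 in binary

1001001111110010


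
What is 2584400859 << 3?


0b10011010000010101101001111011011 << 3 = 0b10011010000010101101001111011011000 = 20675206872

20675206872


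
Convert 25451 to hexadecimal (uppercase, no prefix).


25451 = 636B hex

636B


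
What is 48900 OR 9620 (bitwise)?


0b1011111100000100 | 0b10010110010100 = 0b1011111110010100 = 49044

49044


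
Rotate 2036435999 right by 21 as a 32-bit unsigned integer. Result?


Rotate 0b1111001011000011000110000011111 right by 21 (32-bit) = 0b1100011000001111101111001011 = 207682507

207682507


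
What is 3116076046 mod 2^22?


3116076046 & 4194303 = 3902478

3902478


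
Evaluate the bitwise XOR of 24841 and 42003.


0b110000100001001 ^ 0b1010010000010011 = 0b1100010100011010 = 50458

50458


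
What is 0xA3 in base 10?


A3 hex = 163 decimal

163


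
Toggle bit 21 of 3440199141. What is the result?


3440199141 ^ (1 << 21) = 3440199141 ^ 2097152 = 3442296293

3442296293


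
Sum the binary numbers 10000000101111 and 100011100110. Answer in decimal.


10000000101111 + 100011100110 = 10100100010101 = 10517

10517


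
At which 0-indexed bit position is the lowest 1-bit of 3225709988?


0b11000000010001000110110110100100. Lowest set bit at position 2

2


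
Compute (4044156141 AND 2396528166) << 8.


Step 1: 4044156141 & 2396528166 = 2148011044
Step 2: 2148011044 << 8 = 549890827264

549890827264


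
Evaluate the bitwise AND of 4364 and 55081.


0b1000100001100 & 0b1101011100101001 = 0b1000100001000 = 4360

4360


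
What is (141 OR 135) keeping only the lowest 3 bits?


Step 1: 141 | 135 = 143
Step 2: 143 & 7 = 7

7


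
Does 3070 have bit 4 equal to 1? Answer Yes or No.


0b101111111110, bit 4 = 1. Yes

Yes


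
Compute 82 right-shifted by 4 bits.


0b1010010 >> 4 = 0b101 = 5

5


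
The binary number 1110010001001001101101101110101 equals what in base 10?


1110010001001001101101101110101 in decimal = 1915018101

1915018101


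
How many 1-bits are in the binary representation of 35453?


0b1000101001111101 has 9 set bits

9


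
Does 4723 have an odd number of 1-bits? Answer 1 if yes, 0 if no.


0b1001001110011 has 7 ones => parity 1

1


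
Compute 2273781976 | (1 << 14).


2273781976 | (1 << 14) = 2273781976 | 16384 = 2273798360

2273798360


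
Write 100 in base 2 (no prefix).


100 = 1100100 in binary

1100100


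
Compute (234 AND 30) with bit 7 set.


Step 1: 234 & 30 = 10
Step 2: 10 | (1 << 7) = 10 | 128 = 138

138


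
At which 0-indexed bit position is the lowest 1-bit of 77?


0b1001101. Lowest set bit at position 0

0


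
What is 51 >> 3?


0b110011 >> 3 = 0b110 = 6

6


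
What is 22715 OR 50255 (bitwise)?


0b101100010111011 | 0b1100010001001111 = 0b1101110011111111 = 56575

56575


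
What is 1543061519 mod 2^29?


1543061519 & 536870911 = 469319695

469319695


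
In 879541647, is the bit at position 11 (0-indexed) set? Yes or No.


0b110100011011001011110110001111, bit 11 = 1. Yes

Yes


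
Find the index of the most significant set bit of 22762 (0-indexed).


0b101100011101010. Highest set bit at position 14

14


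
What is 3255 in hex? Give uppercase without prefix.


3255 = CB7 hex

CB7


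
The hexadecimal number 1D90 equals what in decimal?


1D90 hex = 7568 decimal

7568


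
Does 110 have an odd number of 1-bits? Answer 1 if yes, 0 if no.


0b1101110 has 5 ones => parity 1

1


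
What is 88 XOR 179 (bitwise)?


0b1011000 ^ 0b10110011 = 0b11101011 = 235

235


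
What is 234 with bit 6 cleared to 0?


234 & ~(1 << 6) = 170

170


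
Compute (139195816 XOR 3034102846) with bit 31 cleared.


Step 1: 139195816 ^ 3034102846 = 3163769238
Step 2: 3163769238 & ~(1 << 31) = 1016285590

1016285590


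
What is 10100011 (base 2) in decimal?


10100011 in decimal = 163

163


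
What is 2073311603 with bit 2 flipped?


2073311603 ^ (1 << 2) = 2073311603 ^ 4 = 2073311607

2073311607


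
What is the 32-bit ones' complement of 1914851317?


1914851317 ^ 4294967295 = 2380115978

2380115978


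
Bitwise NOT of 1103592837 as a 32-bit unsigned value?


~0b1000001110001110111110110000101 = 0b10111110001110001000001001111010 = 3191374458 (32-bit unsigned)

3191374458


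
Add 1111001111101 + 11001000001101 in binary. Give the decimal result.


1111001111101 + 11001000001101 = 101000010001010 = 20618

20618


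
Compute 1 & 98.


0b1 & 0b1100010 = 0b0 = 0

0


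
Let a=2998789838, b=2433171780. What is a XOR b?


2998789838 ^ 2433171780 = 599435146

599435146


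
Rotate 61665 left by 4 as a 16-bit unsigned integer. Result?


Rotate 0b1111000011100001 left by 4 (16-bit) = 0b111000011111 = 3615

3615


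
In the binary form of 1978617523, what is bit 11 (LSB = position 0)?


0b1110101111011110100111010110011, position 11 = 1

1


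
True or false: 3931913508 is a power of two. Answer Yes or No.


0b11101010010111000011110100100100. Multiple bits set => No

No


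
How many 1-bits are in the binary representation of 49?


0b110001 has 3 set bits

3


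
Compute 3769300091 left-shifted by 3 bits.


0b11100000101010101111010001111011 << 3 = 0b11100000101010101111010001111011000 = 30154400728

30154400728


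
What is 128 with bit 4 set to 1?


128 | (1 << 4) = 128 | 16 = 144

144


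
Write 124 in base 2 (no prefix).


124 = 1111100 in binary

1111100


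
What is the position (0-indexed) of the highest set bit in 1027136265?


0b111101001110001101101100001001. Highest set bit at position 29

29


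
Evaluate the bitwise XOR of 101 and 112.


0b1100101 ^ 0b1110000 = 0b10101 = 21

21


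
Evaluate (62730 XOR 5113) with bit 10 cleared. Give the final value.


Step 1: 62730 ^ 5113 = 59123
Step 2: 59123 & ~(1 << 10) = 58099

58099


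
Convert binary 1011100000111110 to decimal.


1011100000111110 in decimal = 47166

47166


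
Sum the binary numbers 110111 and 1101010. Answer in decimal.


110111 + 1101010 = 10100001 = 161

161


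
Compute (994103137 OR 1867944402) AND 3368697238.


Step 1: 994103137 | 1867944402 = 2136399859
Step 2: 2136399859 & 3368697238 = 1212292498

1212292498


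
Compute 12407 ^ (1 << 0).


12407 ^ (1 << 0) = 12407 ^ 1 = 12406

12406


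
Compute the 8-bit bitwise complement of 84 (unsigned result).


~0b1010100 = 0b10101011 = 171 (8-bit unsigned)

171


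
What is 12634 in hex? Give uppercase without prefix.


12634 = 315A hex

315A


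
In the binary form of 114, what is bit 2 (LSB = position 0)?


0b1110010, position 2 = 0

0


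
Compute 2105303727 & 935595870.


0b1111101011111000110001010101111 & 0b110111110001000000111101011110 = 0b110101010001000000001000001110 = 893649422

893649422


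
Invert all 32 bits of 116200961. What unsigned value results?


116200961 ^ 4294967295 = 4178766334

4178766334


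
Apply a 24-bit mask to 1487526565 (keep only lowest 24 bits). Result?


1487526565 & 16777215 = 11131557

11131557


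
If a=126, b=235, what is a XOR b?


126 ^ 235 = 149

149


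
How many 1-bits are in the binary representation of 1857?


0b11101000001 has 5 set bits

5


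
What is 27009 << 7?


0b110100110000001 << 7 = 0b1101001100000010000000 = 3457152

3457152


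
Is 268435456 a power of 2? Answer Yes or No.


0b10000000000000000000000000000. Only one bit set => Yes

Yes


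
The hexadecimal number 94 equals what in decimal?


94 hex = 148 decimal

148


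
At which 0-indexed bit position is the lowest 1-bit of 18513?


0b100100001010001. Lowest set bit at position 0

0


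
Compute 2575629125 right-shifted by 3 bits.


0b10011001100001001111101101000101 >> 3 = 0b10011001100001001111101101000 = 321953640

321953640


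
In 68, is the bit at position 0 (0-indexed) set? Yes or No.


0b1000100, bit 0 = 0. No

No


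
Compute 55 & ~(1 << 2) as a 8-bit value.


55 & ~(1 << 2) = 51

51


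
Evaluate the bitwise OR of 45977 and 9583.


0b1011001110011001 | 0b10010101101111 = 0b1011011111111111 = 47103

47103


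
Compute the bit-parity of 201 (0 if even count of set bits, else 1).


0b11001001 has 4 ones => parity 0

0


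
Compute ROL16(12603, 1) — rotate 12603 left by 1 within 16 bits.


Rotate 0b11000100111011 left by 1 (16-bit) = 0b110001001110110 = 25206

25206


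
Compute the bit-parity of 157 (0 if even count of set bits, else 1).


0b10011101 has 5 ones => parity 1

1


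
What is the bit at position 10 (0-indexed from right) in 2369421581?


0b10001101001110101000000100001101, position 10 = 0

0


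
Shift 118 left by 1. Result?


0b1110110 << 1 = 0b11101100 = 236

236


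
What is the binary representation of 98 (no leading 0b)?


98 = 1100010 in binary

1100010


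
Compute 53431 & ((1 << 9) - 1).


53431 & 511 = 183

183


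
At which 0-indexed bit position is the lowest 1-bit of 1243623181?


0b1001010001000000010111100001101. Lowest set bit at position 0

0


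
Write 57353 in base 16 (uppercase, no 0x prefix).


57353 = E009 hex

E009


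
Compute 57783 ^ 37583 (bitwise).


0b1110000110110111 ^ 0b1001001011001111 = 0b111001101111000 = 29560

29560


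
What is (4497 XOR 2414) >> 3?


Step 1: 4497 ^ 2414 = 6399
Step 2: 6399 >> 3 = 799

799


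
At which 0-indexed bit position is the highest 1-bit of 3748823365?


0b11011111011100101000000101000101. Highest set bit at position 31

31


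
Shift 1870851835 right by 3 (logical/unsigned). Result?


0b1101111100000101110111011111011 >> 3 = 0b1101111100000101110111011111 = 233856479

233856479


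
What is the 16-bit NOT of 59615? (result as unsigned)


~0b1110100011011111 = 0b1011100100000 = 5920 (16-bit unsigned)

5920


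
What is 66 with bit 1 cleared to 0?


66 & ~(1 << 1) = 64

64


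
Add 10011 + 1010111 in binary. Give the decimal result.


10011 + 1010111 = 1101010 = 106

106


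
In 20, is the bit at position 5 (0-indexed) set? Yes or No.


0b10100, bit 5 = 0. No

No


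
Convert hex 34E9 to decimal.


34E9 hex = 13545 decimal

13545


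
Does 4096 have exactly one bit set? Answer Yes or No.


0b1000000000000. Only one bit set => Yes

Yes


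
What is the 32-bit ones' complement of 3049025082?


3049025082 ^ 4294967295 = 1245942213

1245942213


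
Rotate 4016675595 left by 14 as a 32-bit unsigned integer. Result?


Rotate 0b11101111011010011001101100001011 left by 14 (32-bit) = 0b1100110110000101111101111011010 = 1724054490

1724054490


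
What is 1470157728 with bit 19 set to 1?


1470157728 | (1 << 19) = 1470157728 | 524288 = 1470682016

1470682016


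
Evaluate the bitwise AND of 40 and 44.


0b101000 & 0b101100 = 0b101000 = 40

40


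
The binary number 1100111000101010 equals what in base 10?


1100111000101010 in decimal = 52778

52778


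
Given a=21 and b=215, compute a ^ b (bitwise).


21 ^ 215 = 194

194


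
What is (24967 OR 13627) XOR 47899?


Step 1: 24967 | 13627 = 30143
Step 2: 30143 ^ 47899 = 52900

52900


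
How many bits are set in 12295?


0b11000000000111 has 5 set bits

5


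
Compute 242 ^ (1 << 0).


242 ^ (1 << 0) = 242 ^ 1 = 243

243


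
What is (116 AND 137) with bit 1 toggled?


Step 1: 116 & 137 = 0
Step 2: 0 ^ (1 << 1) = 0 ^ 2 = 2

2


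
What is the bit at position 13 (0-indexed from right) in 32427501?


0b1111011101100110111101101, position 13 = 0

0


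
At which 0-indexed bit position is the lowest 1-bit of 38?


0b100110. Lowest set bit at position 1

1


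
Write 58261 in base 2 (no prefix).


58261 = 1110001110010101 in binary

1110001110010101


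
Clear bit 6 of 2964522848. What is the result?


2964522848 & ~(1 << 6) = 2964522784

2964522784


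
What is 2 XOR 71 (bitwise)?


0b10 ^ 0b1000111 = 0b1000101 = 69

69


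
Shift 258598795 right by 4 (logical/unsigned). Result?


0b1111011010011110011110001011 >> 4 = 0b111101101001111001111000 = 16162424

16162424


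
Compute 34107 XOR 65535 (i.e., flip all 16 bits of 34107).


34107 ^ 65535 = 31428

31428


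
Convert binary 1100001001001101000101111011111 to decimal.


1100001001001101000101111011111 in decimal = 1629916127

1629916127


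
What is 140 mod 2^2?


140 & 3 = 0

0


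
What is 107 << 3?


0b1101011 << 3 = 0b1101011000 = 856

856


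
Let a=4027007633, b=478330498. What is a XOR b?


4027007633 ^ 478330498 = 3968203795

3968203795


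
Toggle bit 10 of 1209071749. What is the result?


1209071749 ^ (1 << 10) = 1209071749 ^ 1024 = 1209072773

1209072773


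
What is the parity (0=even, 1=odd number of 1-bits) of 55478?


0b1101100010110110 has 9 ones => parity 1

1


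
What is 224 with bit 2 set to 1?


224 | (1 << 2) = 224 | 4 = 228

228


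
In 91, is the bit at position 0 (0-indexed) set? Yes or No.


0b1011011, bit 0 = 1. Yes

Yes


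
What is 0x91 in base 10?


91 hex = 145 decimal

145


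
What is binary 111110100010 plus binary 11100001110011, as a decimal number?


111110100010 + 11100001110011 = 100100000010101 = 18453

18453


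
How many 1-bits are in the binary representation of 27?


0b11011 has 4 set bits

4


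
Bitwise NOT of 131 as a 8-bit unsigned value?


~0b10000011 = 0b1111100 = 124 (8-bit unsigned)

124


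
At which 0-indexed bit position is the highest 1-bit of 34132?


0b1000010101010100. Highest set bit at position 15

15


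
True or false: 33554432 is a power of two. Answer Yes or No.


0b10000000000000000000000000. Only one bit set => Yes

Yes


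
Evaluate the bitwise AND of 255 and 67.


0b11111111 & 0b1000011 = 0b1000011 = 67

67


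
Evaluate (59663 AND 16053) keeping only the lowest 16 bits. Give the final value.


Step 1: 59663 & 16053 = 10245
Step 2: 10245 & 65535 = 10245

10245


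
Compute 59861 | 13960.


0b1110100111010101 | 0b11011010001000 = 0b1111111111011101 = 65501

65501


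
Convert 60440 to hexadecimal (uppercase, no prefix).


60440 = EC18 hex

EC18


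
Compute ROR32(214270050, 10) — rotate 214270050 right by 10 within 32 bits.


Rotate 0b1100110001011000000001100010 right by 10 (32-bit) = 0b11000100000110011000101100000 = 411251040

411251040


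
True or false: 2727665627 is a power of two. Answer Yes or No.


0b10100010100101001101111111011011. Multiple bits set => No

No


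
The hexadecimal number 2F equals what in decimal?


2F hex = 47 decimal

47


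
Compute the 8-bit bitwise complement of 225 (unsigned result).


~0b11100001 = 0b11110 = 30 (8-bit unsigned)

30


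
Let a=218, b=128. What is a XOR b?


218 ^ 128 = 90

90


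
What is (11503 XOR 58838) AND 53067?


Step 1: 11503 ^ 58838 = 51513
Step 2: 51513 & 53067 = 51465

51465


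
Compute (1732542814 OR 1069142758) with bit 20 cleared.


Step 1: 1732542814 | 1069142758 = 2147341310
Step 2: 2147341310 & ~(1 << 20) = 2146292734

2146292734


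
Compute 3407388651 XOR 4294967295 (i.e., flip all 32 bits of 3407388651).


3407388651 ^ 4294967295 = 887578644

887578644


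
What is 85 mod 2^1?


85 & 1 = 1

1


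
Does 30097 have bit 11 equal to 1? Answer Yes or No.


0b111010110010001, bit 11 = 0. No

No


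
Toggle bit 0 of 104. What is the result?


104 ^ (1 << 0) = 104 ^ 1 = 105

105


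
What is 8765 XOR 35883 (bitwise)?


0b10001000111101 ^ 0b1000110000101011 = 0b1010111000010110 = 44566

44566


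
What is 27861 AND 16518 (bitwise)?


0b110110011010101 & 0b100000010000110 = 0b100000010000100 = 16516

16516


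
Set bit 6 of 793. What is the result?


793 | (1 << 6) = 793 | 64 = 857

857


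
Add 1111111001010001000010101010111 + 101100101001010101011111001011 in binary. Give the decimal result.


1111111001010001000010101010111 + 101100101001010101011111001011 = 10101011110011011101110100100010 = 2882395426

2882395426


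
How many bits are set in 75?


0b1001011 has 4 set bits

4


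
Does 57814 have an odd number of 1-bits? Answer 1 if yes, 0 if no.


0b1110000111010110 has 9 ones => parity 1

1


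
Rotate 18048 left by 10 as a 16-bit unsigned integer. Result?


Rotate 0b100011010000000 left by 10 (16-bit) = 0b100011010 = 282

282


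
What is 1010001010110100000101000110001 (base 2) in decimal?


1010001010110100000101000110001 in decimal = 1364855345

1364855345


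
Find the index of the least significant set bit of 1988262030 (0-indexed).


0b1110110100000100111100010001110. Lowest set bit at position 1

1


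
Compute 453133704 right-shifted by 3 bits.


0b11011000000100100010110001000 >> 3 = 0b11011000000100100010110001 = 56641713

56641713


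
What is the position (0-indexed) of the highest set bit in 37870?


0b1001001111101110. Highest set bit at position 15

15


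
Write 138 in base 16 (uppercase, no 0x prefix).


138 = 8A hex

8A


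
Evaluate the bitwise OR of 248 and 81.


0b11111000 | 0b1010001 = 0b11111001 = 249

249


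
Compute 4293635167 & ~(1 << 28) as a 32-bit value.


4293635167 & ~(1 << 28) = 4025199711

4025199711


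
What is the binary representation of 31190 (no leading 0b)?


31190 = 111100111010110 in binary

111100111010110


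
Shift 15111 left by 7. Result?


0b11101100000111 << 7 = 0b111011000001110000000 = 1934208

1934208


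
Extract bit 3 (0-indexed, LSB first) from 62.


0b111110, position 3 = 1

1


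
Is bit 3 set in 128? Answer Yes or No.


0b10000000, bit 3 = 0. No

No


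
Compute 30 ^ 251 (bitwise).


0b11110 ^ 0b11111011 = 0b11100101 = 229

229


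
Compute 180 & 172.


0b10110100 & 0b10101100 = 0b10100100 = 164

164


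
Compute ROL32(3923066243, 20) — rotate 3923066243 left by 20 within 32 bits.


Rotate 0b11101001110101010011110110000011 left by 20 (32-bit) = 0b11011000001111101001110101010011 = 3627982163

3627982163


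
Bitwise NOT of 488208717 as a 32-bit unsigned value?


~0b11101000110010111100101001101 = 0b11100010111001101000011010110010 = 3806758578 (32-bit unsigned)

3806758578


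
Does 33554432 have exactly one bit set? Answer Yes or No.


0b10000000000000000000000000. Only one bit set => Yes

Yes


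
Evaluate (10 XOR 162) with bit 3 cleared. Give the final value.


Step 1: 10 ^ 162 = 168
Step 2: 168 & ~(1 << 3) = 160

160


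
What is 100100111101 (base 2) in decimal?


100100111101 in decimal = 2365

2365


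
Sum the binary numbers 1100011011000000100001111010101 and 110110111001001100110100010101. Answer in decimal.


1100011011000000100001111010101 + 110110111001001100110100010101 = 10011010010001010001000011101010 = 2588217578

2588217578


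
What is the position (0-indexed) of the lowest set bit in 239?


0b11101111. Lowest set bit at position 0

0


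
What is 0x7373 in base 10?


7373 hex = 29555 decimal

29555


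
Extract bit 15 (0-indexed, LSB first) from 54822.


0b1101011000100110, position 15 = 1

1


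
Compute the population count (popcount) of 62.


0b111110 has 5 set bits

5


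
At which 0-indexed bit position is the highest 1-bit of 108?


0b1101100. Highest set bit at position 6

6


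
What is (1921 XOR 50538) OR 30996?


Step 1: 1921 ^ 50538 = 49899
Step 2: 49899 | 30996 = 64511

64511


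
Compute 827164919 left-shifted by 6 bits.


0b110001010011011000100011110111 << 6 = 0b110001010011011000100011110111000000 = 52938554816

52938554816


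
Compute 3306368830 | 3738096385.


0b11000101000100110010111100111110 | 0b11011110110011101101001100000001 = 0b11011111110111111111111100111111 = 3755999039

3755999039


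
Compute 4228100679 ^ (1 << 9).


4228100679 ^ (1 << 9) = 4228100679 ^ 512 = 4228100167

4228100167


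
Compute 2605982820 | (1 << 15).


2605982820 | (1 << 15) = 2605982820 | 32768 = 2606015588

2606015588


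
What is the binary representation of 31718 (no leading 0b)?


31718 = 111101111100110 in binary

111101111100110


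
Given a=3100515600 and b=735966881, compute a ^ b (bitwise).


3100515600 ^ 735966881 = 2467556273

2467556273


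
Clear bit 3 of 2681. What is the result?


2681 & ~(1 << 3) = 2673

2673


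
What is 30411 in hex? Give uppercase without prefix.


30411 = 76CB hex

76CB


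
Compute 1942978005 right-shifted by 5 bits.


0b1110011110011110111110111010101 >> 5 = 0b11100111100111101111101110 = 60718062

60718062


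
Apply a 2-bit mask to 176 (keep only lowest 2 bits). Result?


176 & 3 = 0

0


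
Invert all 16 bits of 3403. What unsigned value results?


3403 ^ 65535 = 62132

62132


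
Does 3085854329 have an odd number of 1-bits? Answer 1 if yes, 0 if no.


0b10110111111011100110011001111001 has 21 ones => parity 1

1


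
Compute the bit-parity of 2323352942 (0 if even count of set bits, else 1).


0b10001010011110111000110101101110 has 18 ones => parity 0

0


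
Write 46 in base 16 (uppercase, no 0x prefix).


46 = 2E hex

2E


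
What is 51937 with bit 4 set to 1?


51937 | (1 << 4) = 51937 | 16 = 51953

51953


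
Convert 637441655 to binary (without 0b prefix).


637441655 = 100101111111101001011001110111 in binary

100101111111101001011001110111


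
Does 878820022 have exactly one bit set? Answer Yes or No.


0b110100011000011011101010110110. Multiple bits set => No

No


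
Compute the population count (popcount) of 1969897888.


0b1110101011010100100000110100000 has 13 set bits

13


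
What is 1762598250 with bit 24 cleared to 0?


1762598250 & ~(1 << 24) = 1745821034

1745821034


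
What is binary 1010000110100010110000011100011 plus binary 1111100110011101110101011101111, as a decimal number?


1010000110100010110000011100011 + 1111100110011101110101011101111 = 11001101101000000100101111010010 = 3449834450

3449834450


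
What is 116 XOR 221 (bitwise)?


0b1110100 ^ 0b11011101 = 0b10101001 = 169

169


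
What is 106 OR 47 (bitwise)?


0b1101010 | 0b101111 = 0b1101111 = 111

111


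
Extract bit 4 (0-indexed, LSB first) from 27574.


0b110101110110110, position 4 = 1

1


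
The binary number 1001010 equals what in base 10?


1001010 in decimal = 74

74


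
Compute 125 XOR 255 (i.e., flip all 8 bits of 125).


125 ^ 255 = 130

130


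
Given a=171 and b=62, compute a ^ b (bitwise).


171 ^ 62 = 149

149


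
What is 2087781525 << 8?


0b1111100011100010000010010010101 << 8 = 0b111110001110001000001001001010100000000 = 534472070400

534472070400


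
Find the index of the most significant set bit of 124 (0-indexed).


0b1111100. Highest set bit at position 6

6


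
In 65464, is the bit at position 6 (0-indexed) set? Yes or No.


0b1111111110111000, bit 6 = 0. No

No


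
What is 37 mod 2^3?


37 & 7 = 5

5


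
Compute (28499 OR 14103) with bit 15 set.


Step 1: 28499 | 14103 = 32599
Step 2: 32599 | (1 << 15) = 32599 | 32768 = 65367

65367


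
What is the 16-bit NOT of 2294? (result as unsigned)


~0b100011110110 = 0b1111011100001001 = 63241 (16-bit unsigned)

63241


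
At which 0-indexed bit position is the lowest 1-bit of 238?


0b11101110. Lowest set bit at position 1

1


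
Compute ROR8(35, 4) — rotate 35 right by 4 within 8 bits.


Rotate 0b100011 right by 4 (8-bit) = 0b110010 = 50

50


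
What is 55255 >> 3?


0b1101011111010111 >> 3 = 0b1101011111010 = 6906

6906


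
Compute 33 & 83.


0b100001 & 0b1010011 = 0b1 = 1

1


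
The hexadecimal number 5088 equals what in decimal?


5088 hex = 20616 decimal

20616


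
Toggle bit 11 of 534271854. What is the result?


534271854 ^ (1 << 11) = 534271854 ^ 2048 = 534273902

534273902


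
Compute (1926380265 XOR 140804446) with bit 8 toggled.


Step 1: 1926380265 ^ 140804446 = 2058795959
Step 2: 2058795959 ^ (1 << 8) = 2058795959 ^ 256 = 2058795703

2058795703


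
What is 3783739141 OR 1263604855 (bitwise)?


0b11100001100001110100011100000101 | 0b1001011010100010001010001110111 = 0b11101011110101110101011101110111 = 3956758391

3956758391


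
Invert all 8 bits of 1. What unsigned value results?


1 ^ 255 = 254

254


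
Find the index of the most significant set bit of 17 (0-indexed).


0b10001. Highest set bit at position 4

4


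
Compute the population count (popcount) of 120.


0b1111000 has 4 set bits

4


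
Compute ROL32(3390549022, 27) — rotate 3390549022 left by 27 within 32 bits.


Rotate 0b11001010000101111010110000011110 left by 27 (32-bit) = 0b11110110010100001011110101100000 = 4132486496

4132486496


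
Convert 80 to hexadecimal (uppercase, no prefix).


80 = 50 hex

50


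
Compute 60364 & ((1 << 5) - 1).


60364 & 31 = 12

12


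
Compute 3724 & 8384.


0b111010001100 & 0b10000011000000 = 0b10000000 = 128

128


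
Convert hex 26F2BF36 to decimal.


26F2BF36 hex = 653442870 decimal

653442870


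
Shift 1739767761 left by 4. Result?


0b1100111101100101011111111010001 << 4 = 0b11001111011001010111111110100010000 = 27836284176

27836284176


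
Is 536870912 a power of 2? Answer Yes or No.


0b100000000000000000000000000000. Only one bit set => Yes

Yes


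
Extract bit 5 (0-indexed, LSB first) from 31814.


0b111110001000110, position 5 = 0

0


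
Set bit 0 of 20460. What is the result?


20460 | (1 << 0) = 20460 | 1 = 20461

20461


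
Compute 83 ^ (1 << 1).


83 ^ (1 << 1) = 83 ^ 2 = 81

81


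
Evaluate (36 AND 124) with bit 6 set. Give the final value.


Step 1: 36 & 124 = 36
Step 2: 36 | (1 << 6) = 36 | 64 = 100

100


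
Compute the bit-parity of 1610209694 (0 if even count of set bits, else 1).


0b1011111111110011101100110011110 has 22 ones => parity 0

0


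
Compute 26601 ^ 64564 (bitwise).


0b110011111101001 ^ 0b1111110000110100 = 0b1001101111011101 = 39901

39901


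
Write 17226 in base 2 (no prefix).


17226 = 100001101001010 in binary

100001101001010
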